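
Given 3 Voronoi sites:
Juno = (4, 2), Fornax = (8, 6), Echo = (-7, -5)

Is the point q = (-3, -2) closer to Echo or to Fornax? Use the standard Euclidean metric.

Compare squared distances:
d²(q, Echo) = (-3−(-7))² + (-2−(-5))² = 16 + 9 = 25
d²(q, Fornax) = (-3−8)² + (-2−6)² = 121 + 64 = 185
25 < 185, so Echo is closer.

Echo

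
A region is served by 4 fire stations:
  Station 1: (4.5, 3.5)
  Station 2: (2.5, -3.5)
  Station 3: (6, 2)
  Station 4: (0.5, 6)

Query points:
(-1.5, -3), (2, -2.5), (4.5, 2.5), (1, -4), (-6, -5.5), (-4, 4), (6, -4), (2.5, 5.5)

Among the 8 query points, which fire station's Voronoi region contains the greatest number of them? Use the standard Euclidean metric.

Station 2

(-1.5, -3) — d² to each: Station 1:78.25, Station 2:16.25, Station 3:81.25, Station 4:85 → nearest is Station 2
(2, -2.5) — d² to each: Station 1:42.25, Station 2:1.25, Station 3:36.25, Station 4:74.5 → nearest is Station 2
(4.5, 2.5) — d² to each: Station 1:1, Station 2:40, Station 3:2.5, Station 4:28.25 → nearest is Station 1
(1, -4) — d² to each: Station 1:68.5, Station 2:2.5, Station 3:61, Station 4:100.25 → nearest is Station 2
(-6, -5.5) — d² to each: Station 1:191.25, Station 2:76.25, Station 3:200.25, Station 4:174.5 → nearest is Station 2
(-4, 4) — d² to each: Station 1:72.5, Station 2:98.5, Station 3:104, Station 4:24.25 → nearest is Station 4
(6, -4) — d² to each: Station 1:58.5, Station 2:12.5, Station 3:36, Station 4:130.25 → nearest is Station 2
(2.5, 5.5) — d² to each: Station 1:8, Station 2:81, Station 3:24.5, Station 4:4.25 → nearest is Station 4
Tally — Station 1:1, Station 2:5, Station 4:2. Station 2 captures the most (5).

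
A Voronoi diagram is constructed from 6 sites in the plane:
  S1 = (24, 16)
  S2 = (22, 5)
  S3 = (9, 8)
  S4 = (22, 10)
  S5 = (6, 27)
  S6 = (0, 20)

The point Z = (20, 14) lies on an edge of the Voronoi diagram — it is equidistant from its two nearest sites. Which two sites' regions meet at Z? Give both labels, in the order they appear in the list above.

S1 and S4

Squared distances from Z to each site:
|ZS1|² = (20−24)² + (14−16)² = 16 + 4 = 20
|ZS2|² = (20−22)² + (14−5)² = 4 + 81 = 85
|ZS3|² = (20−9)² + (14−8)² = 121 + 36 = 157
|ZS4|² = (20−22)² + (14−10)² = 4 + 16 = 20
|ZS5|² = (20−6)² + (14−27)² = 196 + 169 = 365
|ZS6|² = (20−0)² + (14−20)² = 400 + 36 = 436
Z is equidistant from S1 and S4 (both at squared distance 20), and every other site is strictly farther — so Z lies on the S1–S4 Voronoi edge.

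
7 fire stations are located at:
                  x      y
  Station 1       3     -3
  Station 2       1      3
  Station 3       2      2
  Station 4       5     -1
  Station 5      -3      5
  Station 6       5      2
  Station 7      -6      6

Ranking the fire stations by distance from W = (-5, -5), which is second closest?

Station 3

Since √ is increasing, it suffices to compare squared distances:
d²(W, Station 1) = 64 + 4 = 68
d²(W, Station 2) = 36 + 64 = 100
d²(W, Station 3) = 49 + 49 = 98
d²(W, Station 4) = 100 + 16 = 116
d²(W, Station 5) = 4 + 100 = 104
d²(W, Station 6) = 100 + 49 = 149
d²(W, Station 7) = 1 + 121 = 122
Sorted ascending: Station 1, Station 3, Station 2, … — the second-nearest is Station 3.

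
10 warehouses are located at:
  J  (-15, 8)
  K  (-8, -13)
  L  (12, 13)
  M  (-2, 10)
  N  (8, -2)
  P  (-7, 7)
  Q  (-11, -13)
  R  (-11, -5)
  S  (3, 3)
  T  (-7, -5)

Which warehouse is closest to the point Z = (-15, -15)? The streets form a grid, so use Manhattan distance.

Q

d(Z,J) = 0 + 23 = 23
d(Z,K) = 7 + 2 = 9
d(Z,L) = 27 + 28 = 55
d(Z,M) = 13 + 25 = 38
d(Z,N) = 23 + 13 = 36
d(Z,P) = 8 + 22 = 30
d(Z,Q) = 4 + 2 = 6
d(Z,R) = 4 + 10 = 14
d(Z,S) = 18 + 18 = 36
d(Z,T) = 8 + 10 = 18
Q is nearest.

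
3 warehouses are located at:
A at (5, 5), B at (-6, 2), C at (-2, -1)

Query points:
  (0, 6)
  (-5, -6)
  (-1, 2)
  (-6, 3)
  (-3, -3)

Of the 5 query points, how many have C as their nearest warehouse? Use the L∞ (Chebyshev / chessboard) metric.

(0, 6) — d to each: A:5, B:6, C:7 → nearest is A
(-5, -6) — d to each: A:11, B:8, C:5 → nearest is C
(-1, 2) — d to each: A:6, B:5, C:3 → nearest is C
(-6, 3) — d to each: A:11, B:1, C:4 → nearest is B
(-3, -3) — d to each: A:8, B:5, C:2 → nearest is C
3 of the 5 points have C as nearest.

3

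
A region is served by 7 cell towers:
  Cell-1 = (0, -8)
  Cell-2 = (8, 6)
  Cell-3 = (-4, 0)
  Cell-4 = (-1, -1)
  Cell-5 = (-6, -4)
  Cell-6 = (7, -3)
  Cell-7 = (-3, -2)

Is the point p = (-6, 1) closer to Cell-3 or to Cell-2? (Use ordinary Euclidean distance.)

Compare squared distances:
d²(p, Cell-3) = (-6−(-4))² + (1−0)² = 4 + 1 = 5
d²(p, Cell-2) = (-6−8)² + (1−6)² = 196 + 25 = 221
5 < 221, so Cell-3 is closer.

Cell-3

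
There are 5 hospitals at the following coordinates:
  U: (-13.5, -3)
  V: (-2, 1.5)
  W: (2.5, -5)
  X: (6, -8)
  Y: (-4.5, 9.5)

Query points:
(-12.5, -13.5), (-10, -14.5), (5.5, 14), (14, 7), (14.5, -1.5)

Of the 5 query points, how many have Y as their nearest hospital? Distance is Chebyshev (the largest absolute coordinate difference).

1

(-12.5, -13.5) — d to each: U:10.5, V:15, W:15, X:18.5, Y:23 → nearest is U
(-10, -14.5) — d to each: U:11.5, V:16, W:12.5, X:16, Y:24 → nearest is U
(5.5, 14) — d to each: U:19, V:12.5, W:19, X:22, Y:10 → nearest is Y
(14, 7) — d to each: U:27.5, V:16, W:12, X:15, Y:18.5 → nearest is W
(14.5, -1.5) — d to each: U:28, V:16.5, W:12, X:8.5, Y:19 → nearest is X
1 of the 5 points has Y as nearest.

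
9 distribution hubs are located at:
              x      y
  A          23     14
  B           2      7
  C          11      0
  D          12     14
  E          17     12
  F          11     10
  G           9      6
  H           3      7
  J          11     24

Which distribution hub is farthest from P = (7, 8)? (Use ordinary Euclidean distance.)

Compare squared distances (the ordering matches that of the actual distances):
|PA|² = (7−23)² + (8−14)² = 256 + 36 = 292
|PB|² = (7−2)² + (8−7)² = 25 + 1 = 26
|PC|² = (7−11)² + (8−0)² = 16 + 64 = 80
|PD|² = (7−12)² + (8−14)² = 25 + 36 = 61
|PE|² = (7−17)² + (8−12)² = 100 + 16 = 116
|PF|² = (7−11)² + (8−10)² = 16 + 4 = 20
|PG|² = (7−9)² + (8−6)² = 4 + 4 = 8
|PH|² = (7−3)² + (8−7)² = 16 + 1 = 17
|PJ|² = (7−11)² + (8−24)² = 16 + 256 = 272
The largest is to A.

A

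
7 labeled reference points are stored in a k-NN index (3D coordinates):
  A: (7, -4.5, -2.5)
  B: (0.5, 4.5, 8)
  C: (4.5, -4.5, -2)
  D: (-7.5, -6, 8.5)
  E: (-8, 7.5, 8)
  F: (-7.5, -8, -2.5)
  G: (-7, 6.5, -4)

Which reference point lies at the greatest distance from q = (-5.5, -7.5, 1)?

Since √ is increasing, it suffices to compare squared distances:
|qA|² = (-5.5−7)² + (-7.5−(-4.5))² + (1−(-2.5))² = 156.25 + 9 + 12.25 = 177.5
|qB|² = (-5.5−0.5)² + (-7.5−4.5)² + (1−8)² = 36 + 144 + 49 = 229
|qC|² = (-5.5−4.5)² + (-7.5−(-4.5))² + (1−(-2))² = 100 + 9 + 9 = 118
|qD|² = (-5.5−(-7.5))² + (-7.5−(-6))² + (1−8.5)² = 4 + 2.25 + 56.25 = 62.5
|qE|² = (-5.5−(-8))² + (-7.5−7.5)² + (1−8)² = 6.25 + 225 + 49 = 280.25
|qF|² = (-5.5−(-7.5))² + (-7.5−(-8))² + (1−(-2.5))² = 4 + 0.25 + 12.25 = 16.5
|qG|² = (-5.5−(-7))² + (-7.5−6.5)² + (1−(-4))² = 2.25 + 196 + 25 = 223.25
The largest is to E.

E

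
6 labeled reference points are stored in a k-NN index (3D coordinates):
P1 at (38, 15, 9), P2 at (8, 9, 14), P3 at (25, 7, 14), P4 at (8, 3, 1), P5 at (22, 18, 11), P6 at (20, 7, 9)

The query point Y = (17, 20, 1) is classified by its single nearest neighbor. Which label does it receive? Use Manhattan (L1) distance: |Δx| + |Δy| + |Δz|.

d(Y,P1) = |17−38| + |20−15| + |1−9| = 21 + 5 + 8 = 34
d(Y,P2) = |17−8| + |20−9| + |1−14| = 9 + 11 + 13 = 33
d(Y,P3) = |17−25| + |20−7| + |1−14| = 8 + 13 + 13 = 34
d(Y,P4) = |17−8| + |20−3| + |1−1| = 9 + 17 + 0 = 26
d(Y,P5) = |17−22| + |20−18| + |1−11| = 5 + 2 + 10 = 17
d(Y,P6) = |17−20| + |20−7| + |1−9| = 3 + 13 + 8 = 24
P5 is nearest.

P5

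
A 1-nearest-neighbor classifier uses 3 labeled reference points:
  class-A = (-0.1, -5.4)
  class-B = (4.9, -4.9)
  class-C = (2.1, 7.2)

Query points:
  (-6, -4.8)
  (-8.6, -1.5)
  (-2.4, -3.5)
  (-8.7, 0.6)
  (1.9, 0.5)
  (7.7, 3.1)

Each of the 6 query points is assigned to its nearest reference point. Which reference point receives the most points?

(-6, -4.8) — d² to each: class-A:35.17, class-B:118.82, class-C:209.61 → nearest is class-A
(-8.6, -1.5) — d² to each: class-A:87.46, class-B:193.81, class-C:190.18 → nearest is class-A
(-2.4, -3.5) — d² to each: class-A:8.9, class-B:55.25, class-C:134.74 → nearest is class-A
(-8.7, 0.6) — d² to each: class-A:109.96, class-B:215.21, class-C:160.2 → nearest is class-A
(1.9, 0.5) — d² to each: class-A:38.81, class-B:38.16, class-C:44.93 → nearest is class-B
(7.7, 3.1) — d² to each: class-A:133.09, class-B:71.84, class-C:48.17 → nearest is class-C
Tally — class-A:4, class-B:1, class-C:1. class-A captures the most (4).

class-A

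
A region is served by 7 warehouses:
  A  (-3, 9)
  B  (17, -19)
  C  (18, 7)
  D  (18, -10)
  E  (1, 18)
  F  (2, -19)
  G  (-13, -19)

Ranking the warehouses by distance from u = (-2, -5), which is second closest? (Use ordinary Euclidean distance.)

F

Compare squared distances (the ordering matches that of the actual distances):
|uA|² = (-2−(-3))² + (-5−9)² = 1 + 196 = 197
|uB|² = (-2−17)² + (-5−(-19))² = 361 + 196 = 557
|uC|² = (-2−18)² + (-5−7)² = 400 + 144 = 544
|uD|² = (-2−18)² + (-5−(-10))² = 400 + 25 = 425
|uE|² = (-2−1)² + (-5−18)² = 9 + 529 = 538
|uF|² = (-2−2)² + (-5−(-19))² = 16 + 196 = 212
|uG|² = (-2−(-13))² + (-5−(-19))² = 121 + 196 = 317
Sorted ascending: A, F, G, … — the second-nearest is F.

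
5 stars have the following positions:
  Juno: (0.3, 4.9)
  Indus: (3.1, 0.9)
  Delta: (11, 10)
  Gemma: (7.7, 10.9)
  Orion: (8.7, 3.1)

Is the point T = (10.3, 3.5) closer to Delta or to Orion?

Compare squared distances:
d²(T, Delta) = (10.3−11)² + (3.5−10)² = 0.49 + 42.25 = 42.74
d²(T, Orion) = (10.3−8.7)² + (3.5−3.1)² = 2.56 + 0.16 = 2.72
42.74 > 2.72, so Orion is closer.

Orion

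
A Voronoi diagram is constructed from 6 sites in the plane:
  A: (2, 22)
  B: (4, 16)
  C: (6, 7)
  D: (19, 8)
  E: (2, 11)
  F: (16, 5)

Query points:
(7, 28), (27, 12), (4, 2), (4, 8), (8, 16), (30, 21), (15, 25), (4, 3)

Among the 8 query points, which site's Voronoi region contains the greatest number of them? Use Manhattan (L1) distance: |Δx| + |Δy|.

(7, 28) — d to each: A:11, B:15, C:22, D:32, E:22, F:32 → nearest is A
(27, 12) — d to each: A:35, B:27, C:26, D:12, E:26, F:18 → nearest is D
(4, 2) — d to each: A:22, B:14, C:7, D:21, E:11, F:15 → nearest is C
(4, 8) — d to each: A:16, B:8, C:3, D:15, E:5, F:15 → nearest is C
(8, 16) — d to each: A:12, B:4, C:11, D:19, E:11, F:19 → nearest is B
(30, 21) — d to each: A:29, B:31, C:38, D:24, E:38, F:30 → nearest is D
(15, 25) — d to each: A:16, B:20, C:27, D:21, E:27, F:21 → nearest is A
(4, 3) — d to each: A:21, B:13, C:6, D:20, E:10, F:14 → nearest is C
Tally — A:2, B:1, C:3, D:2. C captures the most (3).

C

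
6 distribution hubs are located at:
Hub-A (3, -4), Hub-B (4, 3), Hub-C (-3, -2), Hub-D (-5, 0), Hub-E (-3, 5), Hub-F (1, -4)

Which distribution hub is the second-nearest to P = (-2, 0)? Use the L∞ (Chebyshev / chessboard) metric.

d(P, Hub-A) = max(5, 4) = 5
d(P, Hub-B) = max(6, 3) = 6
d(P, Hub-C) = max(1, 2) = 2
d(P, Hub-D) = max(3, 0) = 3
d(P, Hub-E) = max(1, 5) = 5
d(P, Hub-F) = max(3, 4) = 4
Sorted ascending: Hub-C, Hub-D, Hub-F, … — the second-nearest is Hub-D.

Hub-D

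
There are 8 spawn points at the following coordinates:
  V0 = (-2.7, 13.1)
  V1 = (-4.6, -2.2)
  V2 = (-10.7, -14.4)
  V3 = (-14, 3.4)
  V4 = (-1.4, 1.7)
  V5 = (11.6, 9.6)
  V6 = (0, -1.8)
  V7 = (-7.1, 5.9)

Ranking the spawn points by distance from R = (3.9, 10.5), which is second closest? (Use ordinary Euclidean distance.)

Since √ is increasing, it suffices to compare squared distances:
|RV0|² = 43.56 + 6.76 = 50.32
|RV1|² = 72.25 + 161.29 = 233.54
|RV2|² = 213.16 + 620.01 = 833.17
|RV3|² = 320.41 + 50.41 = 370.82
|RV4|² = 28.09 + 77.44 = 105.53
|RV5|² = 59.29 + 0.81 = 60.1
|RV6|² = 15.21 + 151.29 = 166.5
|RV7|² = 121 + 21.16 = 142.16
Sorted ascending: V0, V5, V4, … — the second-nearest is V5.

V5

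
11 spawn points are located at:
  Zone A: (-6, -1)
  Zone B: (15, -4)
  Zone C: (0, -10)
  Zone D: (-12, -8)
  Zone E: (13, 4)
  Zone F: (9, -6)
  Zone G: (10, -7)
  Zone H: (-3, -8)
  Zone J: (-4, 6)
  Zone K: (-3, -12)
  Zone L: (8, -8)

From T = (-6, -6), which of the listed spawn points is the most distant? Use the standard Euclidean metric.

Squared Euclidean distances:
d²(T, Zone A) = (-6−(-6))² + (-6−(-1))² = 0 + 25 = 25
d²(T, Zone B) = (-6−15)² + (-6−(-4))² = 441 + 4 = 445
d²(T, Zone C) = (-6−0)² + (-6−(-10))² = 36 + 16 = 52
d²(T, Zone D) = (-6−(-12))² + (-6−(-8))² = 36 + 4 = 40
d²(T, Zone E) = (-6−13)² + (-6−4)² = 361 + 100 = 461
d²(T, Zone F) = (-6−9)² + (-6−(-6))² = 225 + 0 = 225
d²(T, Zone G) = (-6−10)² + (-6−(-7))² = 256 + 1 = 257
d²(T, Zone H) = (-6−(-3))² + (-6−(-8))² = 9 + 4 = 13
d²(T, Zone J) = (-6−(-4))² + (-6−6)² = 4 + 144 = 148
d²(T, Zone K) = (-6−(-3))² + (-6−(-12))² = 9 + 36 = 45
d²(T, Zone L) = (-6−8)² + (-6−(-8))² = 196 + 4 = 200
The largest is to Zone E.

Zone E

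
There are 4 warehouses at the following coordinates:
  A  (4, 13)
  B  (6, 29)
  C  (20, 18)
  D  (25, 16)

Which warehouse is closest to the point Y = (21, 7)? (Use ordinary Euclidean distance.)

D

Since √ is increasing, it suffices to compare squared distances:
|YA|² = (21−4)² + (7−13)² = 289 + 36 = 325
|YB|² = (21−6)² + (7−29)² = 225 + 484 = 709
|YC|² = (21−20)² + (7−18)² = 1 + 121 = 122
|YD|² = (21−25)² + (7−16)² = 16 + 81 = 97
Minimum is at D.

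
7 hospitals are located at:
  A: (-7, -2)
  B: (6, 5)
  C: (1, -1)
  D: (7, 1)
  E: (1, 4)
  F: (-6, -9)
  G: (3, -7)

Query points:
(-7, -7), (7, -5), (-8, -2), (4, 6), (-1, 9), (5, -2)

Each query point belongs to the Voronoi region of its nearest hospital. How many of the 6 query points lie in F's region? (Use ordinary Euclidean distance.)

1

(-7, -7) — d² to each: A:25, B:313, C:100, D:260, E:185, F:5, G:100 → nearest is F
(7, -5) — d² to each: A:205, B:101, C:52, D:36, E:117, F:185, G:20 → nearest is G
(-8, -2) — d² to each: A:1, B:245, C:82, D:234, E:117, F:53, G:146 → nearest is A
(4, 6) — d² to each: A:185, B:5, C:58, D:34, E:13, F:325, G:170 → nearest is B
(-1, 9) — d² to each: A:157, B:65, C:104, D:128, E:29, F:349, G:272 → nearest is E
(5, -2) — d² to each: A:144, B:50, C:17, D:13, E:52, F:170, G:29 → nearest is D
1 of the 6 points has F as nearest.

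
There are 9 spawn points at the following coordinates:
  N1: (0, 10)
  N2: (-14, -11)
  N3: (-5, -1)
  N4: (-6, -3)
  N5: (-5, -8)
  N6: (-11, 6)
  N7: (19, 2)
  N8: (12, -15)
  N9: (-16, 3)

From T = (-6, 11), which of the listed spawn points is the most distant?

Since √ is increasing, it suffices to compare squared distances:
|TN1|² = (-6−0)² + (11−10)² = 36 + 1 = 37
|TN2|² = (-6−(-14))² + (11−(-11))² = 64 + 484 = 548
|TN3|² = (-6−(-5))² + (11−(-1))² = 1 + 144 = 145
|TN4|² = (-6−(-6))² + (11−(-3))² = 0 + 196 = 196
|TN5|² = (-6−(-5))² + (11−(-8))² = 1 + 361 = 362
|TN6|² = (-6−(-11))² + (11−6)² = 25 + 25 = 50
|TN7|² = (-6−19)² + (11−2)² = 625 + 81 = 706
|TN8|² = (-6−12)² + (11−(-15))² = 324 + 676 = 1000
|TN9|² = (-6−(-16))² + (11−3)² = 100 + 64 = 164
The largest is to N8.

N8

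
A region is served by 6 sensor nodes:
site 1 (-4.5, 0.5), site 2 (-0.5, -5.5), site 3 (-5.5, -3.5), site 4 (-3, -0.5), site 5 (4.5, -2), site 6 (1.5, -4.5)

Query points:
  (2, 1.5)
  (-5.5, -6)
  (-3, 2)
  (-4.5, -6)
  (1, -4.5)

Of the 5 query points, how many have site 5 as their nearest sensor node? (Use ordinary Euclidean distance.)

1

(2, 1.5) — d² to each: site 1:43.25, site 2:55.25, site 3:81.25, site 4:29, site 5:18.5, site 6:36.25 → nearest is site 5
(-5.5, -6) — d² to each: site 1:43.25, site 2:25.25, site 3:6.25, site 4:36.5, site 5:116, site 6:51.25 → nearest is site 3
(-3, 2) — d² to each: site 1:4.5, site 2:62.5, site 3:36.5, site 4:6.25, site 5:72.25, site 6:62.5 → nearest is site 1
(-4.5, -6) — d² to each: site 1:42.25, site 2:16.25, site 3:7.25, site 4:32.5, site 5:97, site 6:38.25 → nearest is site 3
(1, -4.5) — d² to each: site 1:55.25, site 2:3.25, site 3:43.25, site 4:32, site 5:18.5, site 6:0.25 → nearest is site 6
1 of the 5 points has site 5 as nearest.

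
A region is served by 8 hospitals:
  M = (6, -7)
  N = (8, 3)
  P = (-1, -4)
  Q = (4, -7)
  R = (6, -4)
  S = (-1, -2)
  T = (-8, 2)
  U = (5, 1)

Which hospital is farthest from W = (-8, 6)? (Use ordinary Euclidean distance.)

M

Compare squared distances (the ordering matches that of the actual distances):
|WM|² = (-8−6)² + (6−(-7))² = 196 + 169 = 365
|WN|² = (-8−8)² + (6−3)² = 256 + 9 = 265
|WP|² = (-8−(-1))² + (6−(-4))² = 49 + 100 = 149
|WQ|² = (-8−4)² + (6−(-7))² = 144 + 169 = 313
|WR|² = (-8−6)² + (6−(-4))² = 196 + 100 = 296
|WS|² = (-8−(-1))² + (6−(-2))² = 49 + 64 = 113
|WT|² = (-8−(-8))² + (6−2)² = 0 + 16 = 16
|WU|² = (-8−5)² + (6−1)² = 169 + 25 = 194
The largest is to M.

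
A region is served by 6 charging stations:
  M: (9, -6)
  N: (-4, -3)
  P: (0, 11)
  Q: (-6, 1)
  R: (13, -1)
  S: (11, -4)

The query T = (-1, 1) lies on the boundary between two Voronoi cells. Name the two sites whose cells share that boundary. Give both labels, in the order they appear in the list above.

N and Q

Squared distances from T to each site:
|TM|² = (-1−9)² + (1−(-6))² = 100 + 49 = 149
|TN|² = (-1−(-4))² + (1−(-3))² = 9 + 16 = 25
|TP|² = (-1−0)² + (1−11)² = 1 + 100 = 101
|TQ|² = (-1−(-6))² + (1−1)² = 25 + 0 = 25
|TR|² = (-1−13)² + (1−(-1))² = 196 + 4 = 200
|TS|² = (-1−11)² + (1−(-4))² = 144 + 25 = 169
T is equidistant from N and Q (both at squared distance 25), and every other site is strictly farther — so T lies on the N–Q Voronoi edge.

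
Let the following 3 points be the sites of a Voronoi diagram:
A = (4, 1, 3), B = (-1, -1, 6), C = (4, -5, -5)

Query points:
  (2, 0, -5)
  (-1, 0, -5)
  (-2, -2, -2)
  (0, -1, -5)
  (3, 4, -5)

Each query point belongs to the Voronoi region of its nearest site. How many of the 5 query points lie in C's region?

4

(2, 0, -5) — d² to each: A:69, B:131, C:29 → nearest is C
(-1, 0, -5) — d² to each: A:90, B:122, C:50 → nearest is C
(-2, -2, -2) — d² to each: A:70, B:66, C:54 → nearest is C
(0, -1, -5) — d² to each: A:84, B:122, C:32 → nearest is C
(3, 4, -5) — d² to each: A:74, B:162, C:82 → nearest is A
4 of the 5 points have C as nearest.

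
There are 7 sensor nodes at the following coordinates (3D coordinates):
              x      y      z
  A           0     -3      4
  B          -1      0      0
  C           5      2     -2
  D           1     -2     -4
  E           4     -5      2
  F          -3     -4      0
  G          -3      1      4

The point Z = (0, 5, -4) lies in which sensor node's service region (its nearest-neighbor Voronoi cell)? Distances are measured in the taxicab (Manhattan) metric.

d(Z,A) = |0−0| + |5−(-3)| + |-4−4| = 0 + 8 + 8 = 16
d(Z,B) = |0−(-1)| + |5−0| + |-4−0| = 1 + 5 + 4 = 10
d(Z,C) = |0−5| + |5−2| + |-4−(-2)| = 5 + 3 + 2 = 10
d(Z,D) = |0−1| + |5−(-2)| + |-4−(-4)| = 1 + 7 + 0 = 8
d(Z,E) = |0−4| + |5−(-5)| + |-4−2| = 4 + 10 + 6 = 20
d(Z,F) = |0−(-3)| + |5−(-4)| + |-4−0| = 3 + 9 + 4 = 16
d(Z,G) = |0−(-3)| + |5−1| + |-4−4| = 3 + 4 + 8 = 15
The smallest is to D, so Z lies in the Voronoi region of D.

D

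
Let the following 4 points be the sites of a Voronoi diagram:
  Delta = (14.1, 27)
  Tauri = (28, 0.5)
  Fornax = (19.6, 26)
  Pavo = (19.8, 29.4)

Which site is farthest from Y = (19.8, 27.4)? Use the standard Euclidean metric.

Tauri

Squared Euclidean distances:
d²(Y, Delta) = (19.8−14.1)² + (27.4−27)² = 32.49 + 0.16 = 32.65
d²(Y, Tauri) = (19.8−28)² + (27.4−0.5)² = 67.24 + 723.61 = 790.85
d²(Y, Fornax) = (19.8−19.6)² + (27.4−26)² = 0.04 + 1.96 = 2
d²(Y, Pavo) = (19.8−19.8)² + (27.4−29.4)² = 0 + 4 = 4
The largest is to Tauri.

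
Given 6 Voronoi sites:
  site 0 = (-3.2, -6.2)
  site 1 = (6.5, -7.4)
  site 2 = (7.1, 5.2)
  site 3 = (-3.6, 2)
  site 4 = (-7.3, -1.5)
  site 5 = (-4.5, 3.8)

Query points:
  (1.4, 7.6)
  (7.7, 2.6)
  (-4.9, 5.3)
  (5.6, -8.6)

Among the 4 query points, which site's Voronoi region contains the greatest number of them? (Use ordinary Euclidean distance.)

site 2

(1.4, 7.6) — d² to each: site 0:211.6, site 1:251.01, site 2:38.25, site 3:56.36, site 4:158.5, site 5:49.25 → nearest is site 2
(7.7, 2.6) — d² to each: site 0:196.25, site 1:101.44, site 2:7.12, site 3:128.05, site 4:241.81, site 5:150.28 → nearest is site 2
(-4.9, 5.3) — d² to each: site 0:135.14, site 1:291.25, site 2:144.01, site 3:12.58, site 4:52, site 5:2.41 → nearest is site 5
(5.6, -8.6) — d² to each: site 0:83.2, site 1:2.25, site 2:192.69, site 3:197, site 4:216.82, site 5:255.77 → nearest is site 1
Tally — site 1:1, site 2:2, site 5:1. site 2 captures the most (2).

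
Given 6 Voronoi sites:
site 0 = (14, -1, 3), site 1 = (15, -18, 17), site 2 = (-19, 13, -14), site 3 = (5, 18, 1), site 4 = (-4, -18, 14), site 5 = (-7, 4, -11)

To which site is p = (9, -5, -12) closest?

site 0

Compare squared distances (the ordering matches that of the actual distances):
d²(p, site 0) = (9−14)² + (-5−(-1))² + (-12−3)² = 25 + 16 + 225 = 266
d²(p, site 1) = (9−15)² + (-5−(-18))² + (-12−17)² = 36 + 169 + 841 = 1046
d²(p, site 2) = (9−(-19))² + (-5−13)² + (-12−(-14))² = 784 + 324 + 4 = 1112
d²(p, site 3) = (9−5)² + (-5−18)² + (-12−1)² = 16 + 529 + 169 = 714
d²(p, site 4) = (9−(-4))² + (-5−(-18))² + (-12−14)² = 169 + 169 + 676 = 1014
d²(p, site 5) = (9−(-7))² + (-5−4)² + (-12−(-11))² = 256 + 81 + 1 = 338
Minimum is at site 0.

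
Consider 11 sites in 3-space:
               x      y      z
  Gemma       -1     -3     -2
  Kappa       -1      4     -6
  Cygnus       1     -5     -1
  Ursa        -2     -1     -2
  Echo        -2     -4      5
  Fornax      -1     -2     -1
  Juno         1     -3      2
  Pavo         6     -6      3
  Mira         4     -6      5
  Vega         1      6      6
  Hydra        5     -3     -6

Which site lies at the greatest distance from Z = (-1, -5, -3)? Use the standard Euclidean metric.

Squared Euclidean distances:
d²(Z, Gemma) = 0 + 4 + 1 = 5
d²(Z, Kappa) = 0 + 81 + 9 = 90
d²(Z, Cygnus) = 4 + 0 + 4 = 8
d²(Z, Ursa) = 1 + 16 + 1 = 18
d²(Z, Echo) = 1 + 1 + 64 = 66
d²(Z, Fornax) = 0 + 9 + 4 = 13
d²(Z, Juno) = 4 + 4 + 25 = 33
d²(Z, Pavo) = 49 + 1 + 36 = 86
d²(Z, Mira) = 25 + 1 + 64 = 90
d²(Z, Vega) = 4 + 121 + 81 = 206
d²(Z, Hydra) = 36 + 4 + 9 = 49
The largest is to Vega.

Vega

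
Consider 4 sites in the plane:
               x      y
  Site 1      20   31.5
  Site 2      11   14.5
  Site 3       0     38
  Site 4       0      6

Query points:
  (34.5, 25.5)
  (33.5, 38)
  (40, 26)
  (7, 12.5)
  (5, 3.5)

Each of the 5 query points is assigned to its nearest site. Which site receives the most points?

(34.5, 25.5) — d² to each: Site 1:246.25, Site 2:673.25, Site 3:1346.5, Site 4:1570.5 → nearest is Site 1
(33.5, 38) — d² to each: Site 1:224.5, Site 2:1058.5, Site 3:1122.25, Site 4:2146.25 → nearest is Site 1
(40, 26) — d² to each: Site 1:430.25, Site 2:973.25, Site 3:1744, Site 4:2000 → nearest is Site 1
(7, 12.5) — d² to each: Site 1:530, Site 2:20, Site 3:699.25, Site 4:91.25 → nearest is Site 2
(5, 3.5) — d² to each: Site 1:1009, Site 2:157, Site 3:1215.25, Site 4:31.25 → nearest is Site 4
Tally — Site 1:3, Site 2:1, Site 4:1. Site 1 captures the most (3).

Site 1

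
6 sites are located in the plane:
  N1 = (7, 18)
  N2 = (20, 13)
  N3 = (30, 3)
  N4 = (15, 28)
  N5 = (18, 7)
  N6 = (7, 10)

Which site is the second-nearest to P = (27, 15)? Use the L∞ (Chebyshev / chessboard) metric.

N5

d(P,N1) = max(20, 3) = 20
d(P,N2) = max(7, 2) = 7
d(P,N3) = max(3, 12) = 12
d(P,N4) = max(12, 13) = 13
d(P,N5) = max(9, 8) = 9
d(P,N6) = max(20, 5) = 20
Sorted ascending: N2, N5, N3, … — the second-nearest is N5.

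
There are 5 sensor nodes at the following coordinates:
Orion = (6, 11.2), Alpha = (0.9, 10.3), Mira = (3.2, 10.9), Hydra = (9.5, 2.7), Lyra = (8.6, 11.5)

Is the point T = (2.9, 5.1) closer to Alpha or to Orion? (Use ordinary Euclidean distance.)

Compare squared distances:
d²(T, Alpha) = (2.9−0.9)² + (5.1−10.3)² = 4 + 27.04 = 31.04
d²(T, Orion) = (2.9−6)² + (5.1−11.2)² = 9.61 + 37.21 = 46.82
31.04 < 46.82, so Alpha is closer.

Alpha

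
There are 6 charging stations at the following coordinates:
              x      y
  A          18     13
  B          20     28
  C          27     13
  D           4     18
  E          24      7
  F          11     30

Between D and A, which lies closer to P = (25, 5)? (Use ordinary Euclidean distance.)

A

Compare squared distances:
|PD|² = (25−4)² + (5−18)² = 441 + 169 = 610
|PA|² = (25−18)² + (5−13)² = 49 + 64 = 113
610 > 113, so A is closer.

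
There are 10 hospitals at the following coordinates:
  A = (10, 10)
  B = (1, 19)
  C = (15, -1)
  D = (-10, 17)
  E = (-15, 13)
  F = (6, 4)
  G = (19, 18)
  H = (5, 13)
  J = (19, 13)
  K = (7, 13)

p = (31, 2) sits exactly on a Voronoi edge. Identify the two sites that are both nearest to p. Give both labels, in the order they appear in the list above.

C and J

Squared distances from p to each site:
|pA|² = 441 + 64 = 505
|pB|² = 900 + 289 = 1189
|pC|² = 256 + 9 = 265
|pD|² = 1681 + 225 = 1906
|pE|² = 2116 + 121 = 2237
|pF|² = 625 + 4 = 629
|pG|² = 144 + 256 = 400
|pH|² = 676 + 121 = 797
|pJ|² = 144 + 121 = 265
|pK|² = 576 + 121 = 697
p is equidistant from C and J (both at squared distance 265), and every other site is strictly farther — so p lies on the C–J Voronoi edge.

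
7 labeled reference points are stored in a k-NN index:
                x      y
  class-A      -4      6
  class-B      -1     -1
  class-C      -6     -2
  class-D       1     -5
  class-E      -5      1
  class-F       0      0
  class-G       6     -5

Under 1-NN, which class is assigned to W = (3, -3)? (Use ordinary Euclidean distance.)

class-D

Compare squared distances (the ordering matches that of the actual distances):
d²(W, class-A) = (3−(-4))² + (-3−6)² = 49 + 81 = 130
d²(W, class-B) = (3−(-1))² + (-3−(-1))² = 16 + 4 = 20
d²(W, class-C) = (3−(-6))² + (-3−(-2))² = 81 + 1 = 82
d²(W, class-D) = (3−1)² + (-3−(-5))² = 4 + 4 = 8
d²(W, class-E) = (3−(-5))² + (-3−1)² = 64 + 16 = 80
d²(W, class-F) = (3−0)² + (-3−0)² = 9 + 9 = 18
d²(W, class-G) = (3−6)² + (-3−(-5))² = 9 + 4 = 13
class-D is nearest.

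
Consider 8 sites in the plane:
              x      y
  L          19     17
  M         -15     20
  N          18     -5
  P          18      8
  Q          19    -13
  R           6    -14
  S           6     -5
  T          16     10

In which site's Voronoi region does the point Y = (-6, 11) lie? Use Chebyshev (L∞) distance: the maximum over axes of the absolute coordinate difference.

d(Y,L) = max(25, 6) = 25
d(Y,M) = max(9, 9) = 9
d(Y,N) = max(24, 16) = 24
d(Y,P) = max(24, 3) = 24
d(Y,Q) = max(25, 24) = 25
d(Y,R) = max(12, 25) = 25
d(Y,S) = max(12, 16) = 16
d(Y,T) = max(22, 1) = 22
The smallest is to M, so Y lies in the Voronoi region of M.

M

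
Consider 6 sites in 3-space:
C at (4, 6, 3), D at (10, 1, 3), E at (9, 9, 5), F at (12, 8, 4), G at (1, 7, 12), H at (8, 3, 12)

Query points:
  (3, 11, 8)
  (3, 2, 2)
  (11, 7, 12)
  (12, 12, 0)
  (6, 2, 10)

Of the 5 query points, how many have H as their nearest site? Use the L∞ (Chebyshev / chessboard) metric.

2

(3, 11, 8) — d to each: C:5, D:10, E:6, F:9, G:4, H:8 → nearest is G
(3, 2, 2) — d to each: C:4, D:7, E:7, F:9, G:10, H:10 → nearest is C
(11, 7, 12) — d to each: C:9, D:9, E:7, F:8, G:10, H:4 → nearest is H
(12, 12, 0) — d to each: C:8, D:11, E:5, F:4, G:12, H:12 → nearest is F
(6, 2, 10) — d to each: C:7, D:7, E:7, F:6, G:5, H:2 → nearest is H
2 of the 5 points have H as nearest.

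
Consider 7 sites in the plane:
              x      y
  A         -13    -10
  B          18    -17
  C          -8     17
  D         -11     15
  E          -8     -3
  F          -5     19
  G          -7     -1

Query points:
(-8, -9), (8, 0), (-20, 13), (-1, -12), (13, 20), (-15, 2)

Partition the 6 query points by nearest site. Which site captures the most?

(-8, -9) — d² to each: A:26, B:740, C:676, D:585, E:36, F:793, G:65 → nearest is A
(8, 0) — d² to each: A:541, B:389, C:545, D:586, E:265, F:530, G:226 → nearest is G
(-20, 13) — d² to each: A:578, B:2344, C:160, D:85, E:400, F:261, G:365 → nearest is D
(-1, -12) — d² to each: A:148, B:386, C:890, D:829, E:130, F:977, G:157 → nearest is E
(13, 20) — d² to each: A:1576, B:1394, C:450, D:601, E:970, F:325, G:841 → nearest is F
(-15, 2) — d² to each: A:148, B:1450, C:274, D:185, E:74, F:389, G:73 → nearest is G
Tally — A:1, D:1, E:1, F:1, G:2. G captures the most (2).

G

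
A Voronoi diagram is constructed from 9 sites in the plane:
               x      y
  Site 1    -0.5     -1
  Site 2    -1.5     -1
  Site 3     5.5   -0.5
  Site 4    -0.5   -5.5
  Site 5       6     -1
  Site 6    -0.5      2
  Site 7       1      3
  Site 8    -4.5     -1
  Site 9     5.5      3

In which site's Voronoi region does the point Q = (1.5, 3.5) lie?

Site 7

Squared Euclidean distances:
d²(Q, Site 1) = (1.5−(-0.5))² + (3.5−(-1))² = 4 + 20.25 = 24.25
d²(Q, Site 2) = (1.5−(-1.5))² + (3.5−(-1))² = 9 + 20.25 = 29.25
d²(Q, Site 3) = (1.5−5.5)² + (3.5−(-0.5))² = 16 + 16 = 32
d²(Q, Site 4) = (1.5−(-0.5))² + (3.5−(-5.5))² = 4 + 81 = 85
d²(Q, Site 5) = (1.5−6)² + (3.5−(-1))² = 20.25 + 20.25 = 40.5
d²(Q, Site 6) = (1.5−(-0.5))² + (3.5−2)² = 4 + 2.25 = 6.25
d²(Q, Site 7) = (1.5−1)² + (3.5−3)² = 0.25 + 0.25 = 0.5
d²(Q, Site 8) = (1.5−(-4.5))² + (3.5−(-1))² = 36 + 20.25 = 56.25
d²(Q, Site 9) = (1.5−5.5)² + (3.5−3)² = 16 + 0.25 = 16.25
The smallest is to Site 7, so Q lies in the Voronoi region of Site 7.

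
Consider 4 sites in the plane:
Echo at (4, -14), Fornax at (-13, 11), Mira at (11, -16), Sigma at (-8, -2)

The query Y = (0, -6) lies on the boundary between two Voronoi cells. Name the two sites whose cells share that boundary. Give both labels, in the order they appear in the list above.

Squared distances from Y to each site:
d²(Y, Echo) = (0−4)² + (-6−(-14))² = 16 + 64 = 80
d²(Y, Fornax) = (0−(-13))² + (-6−11)² = 169 + 289 = 458
d²(Y, Mira) = (0−11)² + (-6−(-16))² = 121 + 100 = 221
d²(Y, Sigma) = (0−(-8))² + (-6−(-2))² = 64 + 16 = 80
Y is equidistant from Echo and Sigma (both at squared distance 80), and every other site is strictly farther — so Y lies on the Echo–Sigma Voronoi edge.

Echo and Sigma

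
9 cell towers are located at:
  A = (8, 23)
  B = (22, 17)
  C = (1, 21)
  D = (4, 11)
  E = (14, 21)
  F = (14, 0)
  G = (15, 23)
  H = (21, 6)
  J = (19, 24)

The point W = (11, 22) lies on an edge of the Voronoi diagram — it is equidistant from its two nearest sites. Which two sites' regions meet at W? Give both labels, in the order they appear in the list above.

Squared distances from W to each site:
|WA|² = (11−8)² + (22−23)² = 9 + 1 = 10
|WB|² = (11−22)² + (22−17)² = 121 + 25 = 146
|WC|² = (11−1)² + (22−21)² = 100 + 1 = 101
|WD|² = (11−4)² + (22−11)² = 49 + 121 = 170
|WE|² = (11−14)² + (22−21)² = 9 + 1 = 10
|WF|² = (11−14)² + (22−0)² = 9 + 484 = 493
|WG|² = (11−15)² + (22−23)² = 16 + 1 = 17
|WH|² = (11−21)² + (22−6)² = 100 + 256 = 356
|WJ|² = (11−19)² + (22−24)² = 64 + 4 = 68
W is equidistant from A and E (both at squared distance 10), and every other site is strictly farther — so W lies on the A–E Voronoi edge.

A and E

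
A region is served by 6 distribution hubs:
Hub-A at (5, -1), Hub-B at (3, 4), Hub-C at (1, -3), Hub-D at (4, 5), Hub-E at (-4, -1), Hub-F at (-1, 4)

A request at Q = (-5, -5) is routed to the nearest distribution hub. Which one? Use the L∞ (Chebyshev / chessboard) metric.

d(Q, Hub-A) = max(10, 4) = 10
d(Q, Hub-B) = max(8, 9) = 9
d(Q, Hub-C) = max(6, 2) = 6
d(Q, Hub-D) = max(9, 10) = 10
d(Q, Hub-E) = max(1, 4) = 4
d(Q, Hub-F) = max(4, 9) = 9
Minimum is at Hub-E.

Hub-E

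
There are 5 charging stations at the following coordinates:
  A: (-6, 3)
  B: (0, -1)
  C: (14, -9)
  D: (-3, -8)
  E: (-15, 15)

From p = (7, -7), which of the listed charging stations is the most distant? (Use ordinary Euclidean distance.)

Squared Euclidean distances:
|pA|² = (7−(-6))² + (-7−3)² = 169 + 100 = 269
|pB|² = (7−0)² + (-7−(-1))² = 49 + 36 = 85
|pC|² = (7−14)² + (-7−(-9))² = 49 + 4 = 53
|pD|² = (7−(-3))² + (-7−(-8))² = 100 + 1 = 101
|pE|² = (7−(-15))² + (-7−15)² = 484 + 484 = 968
The largest is to E.

E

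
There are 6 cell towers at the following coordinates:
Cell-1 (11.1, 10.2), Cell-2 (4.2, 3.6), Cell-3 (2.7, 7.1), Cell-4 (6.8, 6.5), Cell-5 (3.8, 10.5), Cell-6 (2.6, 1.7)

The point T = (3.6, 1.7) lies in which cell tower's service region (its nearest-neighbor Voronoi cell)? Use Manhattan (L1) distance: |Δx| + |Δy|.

d(T, Cell-1) = |3.6−11.1| + |1.7−10.2| = 7.5 + 8.5 = 16
d(T, Cell-2) = |3.6−4.2| + |1.7−3.6| = 0.6 + 1.9 = 2.5
d(T, Cell-3) = |3.6−2.7| + |1.7−7.1| = 0.9 + 5.4 = 6.3
d(T, Cell-4) = |3.6−6.8| + |1.7−6.5| = 3.2 + 4.8 = 8
d(T, Cell-5) = |3.6−3.8| + |1.7−10.5| = 0.2 + 8.8 = 9
d(T, Cell-6) = |3.6−2.6| + |1.7−1.7| = 1 + 0 = 1
The smallest is to Cell-6, so T lies in the Voronoi region of Cell-6.

Cell-6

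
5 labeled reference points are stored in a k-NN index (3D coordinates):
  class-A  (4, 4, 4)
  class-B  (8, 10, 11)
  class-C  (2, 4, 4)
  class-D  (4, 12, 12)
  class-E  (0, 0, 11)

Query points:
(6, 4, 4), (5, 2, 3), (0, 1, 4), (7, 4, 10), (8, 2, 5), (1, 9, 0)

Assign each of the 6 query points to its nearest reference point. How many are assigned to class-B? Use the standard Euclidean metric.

1

(6, 4, 4) — d² to each: class-A:4, class-B:89, class-C:16, class-D:132, class-E:101 → nearest is class-A
(5, 2, 3) — d² to each: class-A:6, class-B:137, class-C:14, class-D:182, class-E:93 → nearest is class-A
(0, 1, 4) — d² to each: class-A:25, class-B:194, class-C:13, class-D:201, class-E:50 → nearest is class-C
(7, 4, 10) — d² to each: class-A:45, class-B:38, class-C:61, class-D:77, class-E:66 → nearest is class-B
(8, 2, 5) — d² to each: class-A:21, class-B:100, class-C:41, class-D:165, class-E:104 → nearest is class-A
(1, 9, 0) — d² to each: class-A:50, class-B:171, class-C:42, class-D:162, class-E:203 → nearest is class-C
1 of the 6 points has class-B as nearest.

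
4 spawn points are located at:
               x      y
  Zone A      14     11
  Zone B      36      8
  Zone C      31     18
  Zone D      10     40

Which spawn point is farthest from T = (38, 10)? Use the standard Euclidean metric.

Zone D

Compare squared distances (the ordering matches that of the actual distances):
d²(T, Zone A) = (38−14)² + (10−11)² = 576 + 1 = 577
d²(T, Zone B) = (38−36)² + (10−8)² = 4 + 4 = 8
d²(T, Zone C) = (38−31)² + (10−18)² = 49 + 64 = 113
d²(T, Zone D) = (38−10)² + (10−40)² = 784 + 900 = 1684
The largest is to Zone D.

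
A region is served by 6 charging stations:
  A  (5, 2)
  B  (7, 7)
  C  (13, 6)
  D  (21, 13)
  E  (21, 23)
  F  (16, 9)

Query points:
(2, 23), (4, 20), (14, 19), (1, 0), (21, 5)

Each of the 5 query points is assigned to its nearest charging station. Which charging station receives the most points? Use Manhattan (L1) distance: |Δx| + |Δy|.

(2, 23) — d to each: A:24, B:21, C:28, D:29, E:19, F:28 → nearest is E
(4, 20) — d to each: A:19, B:16, C:23, D:24, E:20, F:23 → nearest is B
(14, 19) — d to each: A:26, B:19, C:14, D:13, E:11, F:12 → nearest is E
(1, 0) — d to each: A:6, B:13, C:18, D:33, E:43, F:24 → nearest is A
(21, 5) — d to each: A:19, B:16, C:9, D:8, E:18, F:9 → nearest is D
Tally — A:1, B:1, D:1, E:2. E captures the most (2).

E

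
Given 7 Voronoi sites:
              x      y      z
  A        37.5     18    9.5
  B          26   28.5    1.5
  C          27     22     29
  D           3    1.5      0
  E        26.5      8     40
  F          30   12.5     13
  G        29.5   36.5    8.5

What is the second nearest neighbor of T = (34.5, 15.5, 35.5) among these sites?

C

Since √ is increasing, it suffices to compare squared distances:
|TA|² = (34.5−37.5)² + (15.5−18)² + (35.5−9.5)² = 9 + 6.25 + 676 = 691.25
|TB|² = (34.5−26)² + (15.5−28.5)² + (35.5−1.5)² = 72.25 + 169 + 1156 = 1397.25
|TC|² = (34.5−27)² + (15.5−22)² + (35.5−29)² = 56.25 + 42.25 + 42.25 = 140.75
|TD|² = (34.5−3)² + (15.5−1.5)² + (35.5−0)² = 992.25 + 196 + 1260.25 = 2448.5
|TE|² = (34.5−26.5)² + (15.5−8)² + (35.5−40)² = 64 + 56.25 + 20.25 = 140.5
|TF|² = (34.5−30)² + (15.5−12.5)² + (35.5−13)² = 20.25 + 9 + 506.25 = 535.5
|TG|² = (34.5−29.5)² + (15.5−36.5)² + (35.5−8.5)² = 25 + 441 + 729 = 1195
Sorted ascending: E, C, F, … — the second-nearest is C.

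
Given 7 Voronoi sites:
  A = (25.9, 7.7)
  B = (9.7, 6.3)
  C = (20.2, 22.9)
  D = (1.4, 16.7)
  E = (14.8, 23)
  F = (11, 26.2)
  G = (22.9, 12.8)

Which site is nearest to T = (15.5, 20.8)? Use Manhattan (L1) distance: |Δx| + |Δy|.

E

d(T,A) = |15.5−25.9| + |20.8−7.7| = 10.4 + 13.1 = 23.5
d(T,B) = |15.5−9.7| + |20.8−6.3| = 5.8 + 14.5 = 20.3
d(T,C) = |15.5−20.2| + |20.8−22.9| = 4.7 + 2.1 = 6.8
d(T,D) = |15.5−1.4| + |20.8−16.7| = 14.1 + 4.1 = 18.2
d(T,E) = |15.5−14.8| + |20.8−23| = 0.7 + 2.2 = 2.9
d(T,F) = |15.5−11| + |20.8−26.2| = 4.5 + 5.4 = 9.9
d(T,G) = |15.5−22.9| + |20.8−12.8| = 7.4 + 8 = 15.4
Minimum is at E.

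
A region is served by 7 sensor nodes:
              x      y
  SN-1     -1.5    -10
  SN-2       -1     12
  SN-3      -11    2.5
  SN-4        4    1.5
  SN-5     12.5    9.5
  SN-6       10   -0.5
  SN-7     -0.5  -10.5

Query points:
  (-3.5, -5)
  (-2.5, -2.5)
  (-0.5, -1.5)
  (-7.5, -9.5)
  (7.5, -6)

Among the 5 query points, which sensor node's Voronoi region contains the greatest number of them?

SN-1

(-3.5, -5) — d² to each: SN-1:29, SN-2:295.25, SN-3:112.5, SN-4:98.5, SN-5:466.25, SN-6:202.5, SN-7:39.25 → nearest is SN-1
(-2.5, -2.5) — d² to each: SN-1:57.25, SN-2:212.5, SN-3:97.25, SN-4:58.25, SN-5:369, SN-6:160.25, SN-7:68 → nearest is SN-1
(-0.5, -1.5) — d² to each: SN-1:73.25, SN-2:182.5, SN-3:126.25, SN-4:29.25, SN-5:290, SN-6:111.25, SN-7:81 → nearest is SN-4
(-7.5, -9.5) — d² to each: SN-1:36.25, SN-2:504.5, SN-3:156.25, SN-4:253.25, SN-5:761, SN-6:387.25, SN-7:50 → nearest is SN-1
(7.5, -6) — d² to each: SN-1:97, SN-2:396.25, SN-3:414.5, SN-4:68.5, SN-5:265.25, SN-6:36.5, SN-7:84.25 → nearest is SN-6
Tally — SN-1:3, SN-4:1, SN-6:1. SN-1 captures the most (3).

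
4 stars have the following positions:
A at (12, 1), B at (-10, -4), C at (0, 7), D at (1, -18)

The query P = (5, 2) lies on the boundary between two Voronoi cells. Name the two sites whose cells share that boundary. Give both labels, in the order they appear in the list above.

A and C

Squared distances from P to each site:
|PA|² = 49 + 1 = 50
|PB|² = 225 + 36 = 261
|PC|² = 25 + 25 = 50
|PD|² = 16 + 400 = 416
P is equidistant from A and C (both at squared distance 50), and every other site is strictly farther — so P lies on the A–C Voronoi edge.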